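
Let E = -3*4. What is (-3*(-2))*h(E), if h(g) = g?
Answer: -72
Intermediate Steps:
E = -12
(-3*(-2))*h(E) = -3*(-2)*(-12) = 6*(-12) = -72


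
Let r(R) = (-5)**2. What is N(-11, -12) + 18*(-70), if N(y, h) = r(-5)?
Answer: -1235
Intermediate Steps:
r(R) = 25
N(y, h) = 25
N(-11, -12) + 18*(-70) = 25 + 18*(-70) = 25 - 1260 = -1235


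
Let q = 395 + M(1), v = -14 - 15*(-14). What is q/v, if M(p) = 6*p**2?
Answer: 401/196 ≈ 2.0459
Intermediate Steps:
v = 196 (v = -14 + 210 = 196)
q = 401 (q = 395 + 6*1**2 = 395 + 6*1 = 395 + 6 = 401)
q/v = 401/196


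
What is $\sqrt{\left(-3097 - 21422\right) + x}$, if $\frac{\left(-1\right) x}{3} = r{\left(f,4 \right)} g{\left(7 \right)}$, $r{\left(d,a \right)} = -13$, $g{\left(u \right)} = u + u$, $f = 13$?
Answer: $i \sqrt{23973} \approx 154.83 i$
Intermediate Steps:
$g{\left(u \right)} = 2 u$
$x = 546$ ($x = - 3 \left(- 13 \cdot 2 \cdot 7\right) = - 3 \left(\left(-13\right) 14\right) = \left(-3\right) \left(-182\right) = 546$)
$\sqrt{\left(-3097 - 21422\right) + x} = \sqrt{\left(-3097 - 21422\right) + 546} = \sqrt{-24519 + 546} = \sqrt{-23973} = i \sqrt{23973}$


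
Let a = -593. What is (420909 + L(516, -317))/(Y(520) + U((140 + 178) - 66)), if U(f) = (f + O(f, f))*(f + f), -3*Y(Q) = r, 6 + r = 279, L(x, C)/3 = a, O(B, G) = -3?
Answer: 83826/25081 ≈ 3.3422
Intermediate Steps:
L(x, C) = -1779 (L(x, C) = 3*(-593) = -1779)
r = 273 (r = -6 + 279 = 273)
Y(Q) = -91 (Y(Q) = -1/3*273 = -91)
U(f) = 2*f*(-3 + f) (U(f) = (f - 3)*(f + f) = (-3 + f)*(2*f) = 2*f*(-3 + f))
(420909 + L(516, -317))/(Y(520) + U((140 + 178) - 66)) = (420909 - 1779)/(-91 + 2*((140 + 178) - 66)*(-3 + ((140 + 178) - 66))) = 419130/(-91 + 2*(318 - 66)*(-3 + (318 - 66))) = 419130/(-91 + 2*252*(-3 + 252)) = 419130/(-91 + 2*252*249) = 419130/(-91 + 125496) = 419130/125405 = 419130*(1/125405) = 83826/25081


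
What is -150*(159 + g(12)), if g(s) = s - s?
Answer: -23850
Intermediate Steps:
g(s) = 0
-150*(159 + g(12)) = -150*(159 + 0) = -150*159 = -23850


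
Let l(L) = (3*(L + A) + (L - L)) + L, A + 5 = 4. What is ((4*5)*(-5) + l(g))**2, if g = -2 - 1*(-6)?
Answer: 7569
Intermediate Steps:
A = -1 (A = -5 + 4 = -1)
g = 4 (g = -2 + 6 = 4)
l(L) = -3 + 4*L (l(L) = (3*(L - 1) + (L - L)) + L = (3*(-1 + L) + 0) + L = ((-3 + 3*L) + 0) + L = (-3 + 3*L) + L = -3 + 4*L)
((4*5)*(-5) + l(g))**2 = ((4*5)*(-5) + (-3 + 4*4))**2 = (20*(-5) + (-3 + 16))**2 = (-100 + 13)**2 = (-87)**2 = 7569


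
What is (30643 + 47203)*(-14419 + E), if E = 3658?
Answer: -837700806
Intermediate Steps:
(30643 + 47203)*(-14419 + E) = (30643 + 47203)*(-14419 + 3658) = 77846*(-10761) = -837700806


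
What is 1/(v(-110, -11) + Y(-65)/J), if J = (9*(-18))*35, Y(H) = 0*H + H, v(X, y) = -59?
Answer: -1134/66893 ≈ -0.016952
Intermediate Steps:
Y(H) = H (Y(H) = 0 + H = H)
J = -5670 (J = -162*35 = -5670)
1/(v(-110, -11) + Y(-65)/J) = 1/(-59 - 65/(-5670)) = 1/(-59 - 65*(-1/5670)) = 1/(-59 + 13/1134) = 1/(-66893/1134) = -1134/66893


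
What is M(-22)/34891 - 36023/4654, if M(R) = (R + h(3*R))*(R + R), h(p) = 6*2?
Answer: -96525441/12490978 ≈ -7.7276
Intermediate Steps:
h(p) = 12
M(R) = 2*R*(12 + R) (M(R) = (R + 12)*(R + R) = (12 + R)*(2*R) = 2*R*(12 + R))
M(-22)/34891 - 36023/4654 = (2*(-22)*(12 - 22))/34891 - 36023/4654 = (2*(-22)*(-10))*(1/34891) - 36023*1/4654 = 440*(1/34891) - 2771/358 = 440/34891 - 2771/358 = -96525441/12490978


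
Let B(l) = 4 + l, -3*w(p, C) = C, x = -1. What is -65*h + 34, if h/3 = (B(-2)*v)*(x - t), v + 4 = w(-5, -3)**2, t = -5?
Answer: 4714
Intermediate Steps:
w(p, C) = -C/3
v = -3 (v = -4 + (-1/3*(-3))**2 = -4 + 1**2 = -4 + 1 = -3)
h = -72 (h = 3*(((4 - 2)*(-3))*(-1 - 1*(-5))) = 3*((2*(-3))*(-1 + 5)) = 3*(-6*4) = 3*(-24) = -72)
-65*h + 34 = -65*(-72) + 34 = 4680 + 34 = 4714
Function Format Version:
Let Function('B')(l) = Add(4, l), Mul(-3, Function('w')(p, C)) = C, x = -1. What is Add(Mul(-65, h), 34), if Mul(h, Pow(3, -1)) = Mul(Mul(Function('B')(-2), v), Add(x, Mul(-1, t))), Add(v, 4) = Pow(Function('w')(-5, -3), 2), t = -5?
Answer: 4714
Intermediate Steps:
Function('w')(p, C) = Mul(Rational(-1, 3), C)
v = -3 (v = Add(-4, Pow(Mul(Rational(-1, 3), -3), 2)) = Add(-4, Pow(1, 2)) = Add(-4, 1) = -3)
h = -72 (h = Mul(3, Mul(Mul(Add(4, -2), -3), Add(-1, Mul(-1, -5)))) = Mul(3, Mul(Mul(2, -3), Add(-1, 5))) = Mul(3, Mul(-6, 4)) = Mul(3, -24) = -72)
Add(Mul(-65, h), 34) = Add(Mul(-65, -72), 34) = Add(4680, 34) = 4714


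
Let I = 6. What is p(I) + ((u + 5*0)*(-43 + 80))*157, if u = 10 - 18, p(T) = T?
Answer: -46466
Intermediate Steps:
u = -8
p(I) + ((u + 5*0)*(-43 + 80))*157 = 6 + ((-8 + 5*0)*(-43 + 80))*157 = 6 + ((-8 + 0)*37)*157 = 6 - 8*37*157 = 6 - 296*157 = 6 - 46472 = -46466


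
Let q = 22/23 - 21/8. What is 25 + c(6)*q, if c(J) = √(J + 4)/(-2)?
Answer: 25 + 307*√10/368 ≈ 27.638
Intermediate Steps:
q = -307/184 (q = 22*(1/23) - 21*⅛ = 22/23 - 21/8 = -307/184 ≈ -1.6685)
c(J) = -√(4 + J)/2 (c(J) = √(4 + J)*(-½) = -√(4 + J)/2)
25 + c(6)*q = 25 - √(4 + 6)/2*(-307/184) = 25 - √10/2*(-307/184) = 25 + 307*√10/368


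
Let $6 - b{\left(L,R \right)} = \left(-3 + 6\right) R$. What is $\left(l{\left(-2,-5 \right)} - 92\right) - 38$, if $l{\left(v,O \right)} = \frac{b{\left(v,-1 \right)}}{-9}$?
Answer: $-131$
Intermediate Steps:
$b{\left(L,R \right)} = 6 - 3 R$ ($b{\left(L,R \right)} = 6 - \left(-3 + 6\right) R = 6 - 3 R$)
$l{\left(v,O \right)} = -1$ ($l{\left(v,O \right)} = \frac{6 - -3}{-9} = \left(6 + 3\right) \left(- \frac{1}{9}\right) = 9 \left(- \frac{1}{9}\right) = -1$)
$\left(l{\left(-2,-5 \right)} - 92\right) - 38 = \left(-1 - 92\right) - 38 = -93 - 38 = -131$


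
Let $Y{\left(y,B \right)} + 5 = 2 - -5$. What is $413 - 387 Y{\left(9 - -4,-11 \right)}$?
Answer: $-361$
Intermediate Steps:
$Y{\left(y,B \right)} = 2$ ($Y{\left(y,B \right)} = -5 + \left(2 - -5\right) = -5 + \left(2 + 5\right) = -5 + 7 = 2$)
$413 - 387 Y{\left(9 - -4,-11 \right)} = 413 - 774 = -361$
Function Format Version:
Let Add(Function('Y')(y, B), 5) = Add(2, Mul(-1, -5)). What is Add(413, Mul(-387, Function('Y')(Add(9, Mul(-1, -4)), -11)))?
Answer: -361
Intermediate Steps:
Function('Y')(y, B) = 2 (Function('Y')(y, B) = Add(-5, Add(2, Mul(-1, -5))) = Add(-5, Add(2, 5)) = Add(-5, 7) = 2)
Add(413, Mul(-387, Function('Y')(Add(9, Mul(-1, -4)), -11))) = Add(413, Mul(-387, 2)) = Add(413, -774) = -361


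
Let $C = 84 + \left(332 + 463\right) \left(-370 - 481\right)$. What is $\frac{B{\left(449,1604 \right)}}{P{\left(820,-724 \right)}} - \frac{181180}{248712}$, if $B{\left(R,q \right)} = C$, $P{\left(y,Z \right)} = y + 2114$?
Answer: $- \frac{1172052433}{5067507} \approx -231.29$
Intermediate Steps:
$P{\left(y,Z \right)} = 2114 + y$
$C = -676461$ ($C = 84 + 795 \left(-851\right) = 84 - 676545 = -676461$)
$B{\left(R,q \right)} = -676461$
$\frac{B{\left(449,1604 \right)}}{P{\left(820,-724 \right)}} - \frac{181180}{248712} = - \frac{676461}{2114 + 820} - \frac{181180}{248712} = - \frac{676461}{2934} - \frac{45295}{62178} = \left(-676461\right) \frac{1}{2934} - \frac{45295}{62178} = - \frac{225487}{978} - \frac{45295}{62178} = - \frac{1172052433}{5067507}$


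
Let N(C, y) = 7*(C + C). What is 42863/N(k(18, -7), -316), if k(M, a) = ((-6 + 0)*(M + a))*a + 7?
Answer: 42863/6566 ≈ 6.5280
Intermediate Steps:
k(M, a) = 7 + a*(-6*M - 6*a) (k(M, a) = (-6*(M + a))*a + 7 = (-6*M - 6*a)*a + 7 = a*(-6*M - 6*a) + 7 = 7 + a*(-6*M - 6*a))
N(C, y) = 14*C (N(C, y) = 7*(2*C) = 14*C)
42863/N(k(18, -7), -316) = 42863/((14*(7 - 6*(-7)**2 - 6*18*(-7)))) = 42863/((14*(7 - 6*49 + 756))) = 42863/((14*(7 - 294 + 756))) = 42863/((14*469)) = 42863/6566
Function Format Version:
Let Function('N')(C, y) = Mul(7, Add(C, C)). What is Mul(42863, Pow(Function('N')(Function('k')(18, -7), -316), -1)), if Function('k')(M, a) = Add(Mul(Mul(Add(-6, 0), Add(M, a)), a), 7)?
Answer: Rational(42863, 6566) ≈ 6.5280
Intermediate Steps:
Function('k')(M, a) = Add(7, Mul(a, Add(Mul(-6, M), Mul(-6, a)))) (Function('k')(M, a) = Add(Mul(Mul(-6, Add(M, a)), a), 7) = Add(Mul(Add(Mul(-6, M), Mul(-6, a)), a), 7) = Add(Mul(a, Add(Mul(-6, M), Mul(-6, a))), 7) = Add(7, Mul(a, Add(Mul(-6, M), Mul(-6, a)))))
Function('N')(C, y) = Mul(14, C) (Function('N')(C, y) = Mul(7, Mul(2, C)) = Mul(14, C))
Mul(42863, Pow(Function('N')(Function('k')(18, -7), -316), -1)) = Mul(42863, Pow(Mul(14, Add(7, Mul(-6, Pow(-7, 2)), Mul(-6, 18, -7))), -1)) = Mul(42863, Pow(Mul(14, Add(7, Mul(-6, 49), 756)), -1)) = Mul(42863, Pow(Mul(14, Add(7, -294, 756)), -1)) = Mul(42863, Pow(Mul(14, 469), -1)) = Mul(42863, Pow(6566, -1)) = Mul(42863, Rational(1, 6566)) = Rational(42863, 6566)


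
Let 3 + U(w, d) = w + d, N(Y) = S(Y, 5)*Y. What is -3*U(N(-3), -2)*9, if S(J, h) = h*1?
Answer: 540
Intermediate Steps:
S(J, h) = h
N(Y) = 5*Y
U(w, d) = -3 + d + w (U(w, d) = -3 + (w + d) = -3 + (d + w) = -3 + d + w)
-3*U(N(-3), -2)*9 = -3*(-3 - 2 + 5*(-3))*9 = -3*(-3 - 2 - 15)*9 = -3*(-20)*9 = 60*9 = 540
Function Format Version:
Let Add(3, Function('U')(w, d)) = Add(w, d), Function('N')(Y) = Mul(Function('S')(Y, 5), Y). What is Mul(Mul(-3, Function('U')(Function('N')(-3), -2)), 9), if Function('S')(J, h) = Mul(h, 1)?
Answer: 540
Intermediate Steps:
Function('S')(J, h) = h
Function('N')(Y) = Mul(5, Y)
Function('U')(w, d) = Add(-3, d, w) (Function('U')(w, d) = Add(-3, Add(w, d)) = Add(-3, Add(d, w)) = Add(-3, d, w))
Mul(Mul(-3, Function('U')(Function('N')(-3), -2)), 9) = Mul(Mul(-3, Add(-3, -2, Mul(5, -3))), 9) = Mul(Mul(-3, Add(-3, -2, -15)), 9) = Mul(Mul(-3, -20), 9) = Mul(60, 9) = 540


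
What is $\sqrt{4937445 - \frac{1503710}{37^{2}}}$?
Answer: $\frac{\sqrt{6757858495}}{37} \approx 2221.8$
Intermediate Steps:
$\sqrt{4937445 - \frac{1503710}{37^{2}}} = \sqrt{4937445 - \frac{1503710}{1369}} = \sqrt{\frac{6757858495}{1369}} = \frac{\sqrt{6757858495}}{37}$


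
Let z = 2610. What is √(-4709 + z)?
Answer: I*√2099 ≈ 45.815*I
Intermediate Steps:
√(-4709 + z) = √(-4709 + 2610) = √(-2099) = I*√2099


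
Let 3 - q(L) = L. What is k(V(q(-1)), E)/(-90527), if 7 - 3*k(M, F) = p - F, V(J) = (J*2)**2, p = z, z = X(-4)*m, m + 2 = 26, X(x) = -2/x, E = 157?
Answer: -152/271581 ≈ -0.00055969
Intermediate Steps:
m = 24 (m = -2 + 26 = 24)
z = 12 (z = -2/(-4)*24 = -2*(-1/4)*24 = (1/2)*24 = 12)
p = 12
q(L) = 3 - L
V(J) = 4*J**2 (V(J) = (2*J)**2 = 4*J**2)
k(M, F) = -5/3 + F/3 (k(M, F) = 7/3 - (12 - F)/3 = 7/3 + (-4 + F/3) = -5/3 + F/3)
k(V(q(-1)), E)/(-90527) = (-5/3 + (1/3)*157)/(-90527) = (-5/3 + 157/3)*(-1/90527) = (152/3)*(-1/90527) = -152/271581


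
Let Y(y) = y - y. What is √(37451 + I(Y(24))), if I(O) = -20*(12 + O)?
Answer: √37211 ≈ 192.90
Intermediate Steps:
Y(y) = 0
I(O) = -240 - 20*O
√(37451 + I(Y(24))) = √(37451 + (-240 - 20*0)) = √(37451 + (-240 + 0)) = √(37451 - 240) = √37211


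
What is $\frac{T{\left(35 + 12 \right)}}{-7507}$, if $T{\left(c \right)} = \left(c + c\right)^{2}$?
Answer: $- \frac{8836}{7507} \approx -1.177$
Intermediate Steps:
$T{\left(c \right)} = 4 c^{2}$ ($T{\left(c \right)} = \left(2 c\right)^{2} = 4 c^{2}$)
$\frac{T{\left(35 + 12 \right)}}{-7507} = \frac{4 \left(35 + 12\right)^{2}}{-7507} = 4 \cdot 47^{2} \left(- \frac{1}{7507}\right) = 4 \cdot 2209 \left(- \frac{1}{7507}\right) = 8836 \left(- \frac{1}{7507}\right) = - \frac{8836}{7507}$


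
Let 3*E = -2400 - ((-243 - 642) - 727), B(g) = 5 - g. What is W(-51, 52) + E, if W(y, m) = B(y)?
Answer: -620/3 ≈ -206.67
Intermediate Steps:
E = -788/3 (E = (-2400 - ((-243 - 642) - 727))/3 = (-2400 - (-885 - 727))/3 = (-2400 - 1*(-1612))/3 = (-2400 + 1612)/3 = (⅓)*(-788) = -788/3 ≈ -262.67)
W(y, m) = 5 - y
W(-51, 52) + E = (5 - 1*(-51)) - 788/3 = (5 + 51) - 788/3 = 56 - 788/3 = -620/3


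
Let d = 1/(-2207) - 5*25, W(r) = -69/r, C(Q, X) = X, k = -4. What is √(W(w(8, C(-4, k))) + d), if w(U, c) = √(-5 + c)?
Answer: √(-608858332 + 112029527*I)/2207 ≈ 1.0243 + 11.227*I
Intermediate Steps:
d = -275876/2207 (d = -1/2207 - 125 = -275876/2207 ≈ -125.00)
√(W(w(8, C(-4, k))) + d) = √(-69/√(-5 - 4) - 275876/2207) = √(-69*(-I/3) - 275876/2207) = √(-(-23)*I - 275876/2207) = √(23*I - 275876/2207) = √(-275876/2207 + 23*I)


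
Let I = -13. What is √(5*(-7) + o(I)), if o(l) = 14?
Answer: I*√21 ≈ 4.5826*I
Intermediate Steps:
√(5*(-7) + o(I)) = √(5*(-7) + 14) = √(-35 + 14) = √(-21) = I*√21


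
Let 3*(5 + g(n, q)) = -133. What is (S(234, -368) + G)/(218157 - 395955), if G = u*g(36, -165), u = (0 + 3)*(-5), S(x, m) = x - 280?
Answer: -347/88899 ≈ -0.0039033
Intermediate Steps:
g(n, q) = -148/3 (g(n, q) = -5 + (⅓)*(-133) = -5 - 133/3 = -148/3)
S(x, m) = -280 + x
u = -15 (u = 3*(-5) = -15)
G = 740 (G = -15*(-148/3) = 740)
(S(234, -368) + G)/(218157 - 395955) = ((-280 + 234) + 740)/(218157 - 395955) = (-46 + 740)/(-177798) = 694*(-1/177798) = -347/88899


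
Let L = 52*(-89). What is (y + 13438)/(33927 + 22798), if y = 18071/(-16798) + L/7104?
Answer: 5416860233/22868797200 ≈ 0.23687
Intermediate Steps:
L = -4628
y = -696343/403152 (y = 18071/(-16798) - 4628/7104 = 18071*(-1/16798) - 4628*1/7104 = -18071/16798 - 1157/1776 = -696343/403152 ≈ -1.7272)
(y + 13438)/(33927 + 22798) = (-696343/403152 + 13438)/(33927 + 22798) = (5416860233/403152)/56725 = (5416860233/403152)*(1/56725) = 5416860233/22868797200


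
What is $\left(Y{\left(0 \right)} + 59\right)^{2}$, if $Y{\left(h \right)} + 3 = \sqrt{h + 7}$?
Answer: $\left(56 + \sqrt{7}\right)^{2} \approx 3439.3$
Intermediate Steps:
$Y{\left(h \right)} = -3 + \sqrt{7 + h}$ ($Y{\left(h \right)} = -3 + \sqrt{h + 7} = -3 + \sqrt{7 + h}$)
$\left(Y{\left(0 \right)} + 59\right)^{2} = \left(\left(-3 + \sqrt{7 + 0}\right) + 59\right)^{2} = \left(\left(-3 + \sqrt{7}\right) + 59\right)^{2} = \left(56 + \sqrt{7}\right)^{2}$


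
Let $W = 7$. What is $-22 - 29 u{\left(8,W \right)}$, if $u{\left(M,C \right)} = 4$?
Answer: $-138$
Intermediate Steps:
$-22 - 29 u{\left(8,W \right)} = -22 - 116 = -138$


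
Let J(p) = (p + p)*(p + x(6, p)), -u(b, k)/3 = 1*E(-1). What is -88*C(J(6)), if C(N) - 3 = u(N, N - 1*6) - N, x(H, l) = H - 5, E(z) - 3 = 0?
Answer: 7920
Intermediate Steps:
E(z) = 3 (E(z) = 3 + 0 = 3)
x(H, l) = -5 + H
u(b, k) = -9 (u(b, k) = -3*3 = -9)
J(p) = 2*p*(1 + p) (J(p) = (p + p)*(p + (-5 + 6)) = (2*p)*(p + 1) = (2*p)*(1 + p) = 2*p*(1 + p))
C(N) = -6 - N (C(N) = 3 + (-9 - N) = -6 - N)
-88*C(J(6)) = -88*(-6 - 2*6*(1 + 6)) = -88*(-6 - 2*6*7) = -88*(-6 - 1*84) = -88*(-6 - 84) = -88*(-90) = 7920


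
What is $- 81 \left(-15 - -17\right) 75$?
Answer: $-12150$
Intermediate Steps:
$- 81 \left(-15 - -17\right) 75 = - 81 \left(-15 + 17\right) 75 = \left(-81\right) 2 \cdot 75 = \left(-162\right) 75 = -12150$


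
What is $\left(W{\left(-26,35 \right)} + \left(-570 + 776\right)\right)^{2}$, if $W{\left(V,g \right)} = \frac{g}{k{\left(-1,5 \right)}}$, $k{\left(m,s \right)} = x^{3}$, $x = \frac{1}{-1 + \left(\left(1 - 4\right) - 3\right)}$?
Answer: $139216401$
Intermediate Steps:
$x = - \frac{1}{7}$ ($x = \frac{1}{-1 - 6} = \frac{1}{-7} = - \frac{1}{7} \approx -0.14286$)
$k{\left(m,s \right)} = - \frac{1}{343}$ ($k{\left(m,s \right)} = \left(- \frac{1}{7}\right)^{3} = - \frac{1}{343}$)
$W{\left(V,g \right)} = - 343 g$ ($W{\left(V,g \right)} = \frac{g}{- \frac{1}{343}} = g \left(-343\right) = - 343 g$)
$\left(W{\left(-26,35 \right)} + \left(-570 + 776\right)\right)^{2} = \left(\left(-343\right) 35 + \left(-570 + 776\right)\right)^{2} = \left(-12005 + 206\right)^{2} = \left(-11799\right)^{2} = 139216401$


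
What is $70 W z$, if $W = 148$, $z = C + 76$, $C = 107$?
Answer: $1895880$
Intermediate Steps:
$z = 183$ ($z = 107 + 76 = 183$)
$70 W z = 70 \cdot 148 \cdot 183 = 10360 \cdot 183 = 1895880$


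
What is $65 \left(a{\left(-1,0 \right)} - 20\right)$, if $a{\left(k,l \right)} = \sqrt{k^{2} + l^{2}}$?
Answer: $-1235$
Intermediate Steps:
$65 \left(a{\left(-1,0 \right)} - 20\right) = 65 \left(\sqrt{\left(-1\right)^{2} + 0^{2}} - 20\right) = 65 \left(\sqrt{1 + 0} - 20\right) = 65 \left(\sqrt{1} - 20\right) = 65 \left(1 - 20\right) = 65 \left(-19\right) = -1235$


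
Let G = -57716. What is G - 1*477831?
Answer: -535547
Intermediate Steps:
G - 1*477831 = -57716 - 1*477831 = -57716 - 477831 = -535547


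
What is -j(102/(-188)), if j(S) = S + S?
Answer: 51/47 ≈ 1.0851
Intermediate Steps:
j(S) = 2*S
-j(102/(-188)) = -2*102/(-188) = -2*102*(-1/188) = -2*(-51)/94 = -1*(-51/47) = 51/47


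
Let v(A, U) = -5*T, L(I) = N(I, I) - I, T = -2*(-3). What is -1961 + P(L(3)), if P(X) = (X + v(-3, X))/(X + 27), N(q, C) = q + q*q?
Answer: -23539/12 ≈ -1961.6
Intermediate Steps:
N(q, C) = q + q²
T = 6
L(I) = -I + I*(1 + I) (L(I) = I*(1 + I) - I = -I + I*(1 + I))
v(A, U) = -30 (v(A, U) = -5*6 = -30)
P(X) = (-30 + X)/(27 + X) (P(X) = (X - 30)/(X + 27) = (-30 + X)/(27 + X))
-1961 + P(L(3)) = -1961 + (-30 + 3²)/(27 + 3²) = -1961 + (-30 + 9)/(27 + 9) = -1961 - 21/36 = -1961 + (1/36)*(-21) = -1961 - 7/12 = -23539/12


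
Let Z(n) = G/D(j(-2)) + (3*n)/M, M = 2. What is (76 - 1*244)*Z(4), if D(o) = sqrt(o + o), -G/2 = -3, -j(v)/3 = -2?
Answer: -1008 - 168*sqrt(3) ≈ -1299.0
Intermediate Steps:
j(v) = 6 (j(v) = -3*(-2) = 6)
G = 6 (G = -2*(-3) = 6)
D(o) = sqrt(2)*sqrt(o) (D(o) = sqrt(2*o) = sqrt(2)*sqrt(o))
Z(n) = sqrt(3) + 3*n/2 (Z(n) = 6/((sqrt(2)*sqrt(6))) + (3*n)/2 = 6/((2*sqrt(3))) + (3*n)*(1/2) = 6*(sqrt(3)/6) + 3*n/2 = sqrt(3) + 3*n/2)
(76 - 1*244)*Z(4) = (76 - 1*244)*(sqrt(3) + (3/2)*4) = (76 - 244)*(sqrt(3) + 6) = -168*(6 + sqrt(3)) = -1008 - 168*sqrt(3)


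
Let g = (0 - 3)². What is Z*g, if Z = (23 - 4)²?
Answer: 3249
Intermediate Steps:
Z = 361 (Z = 19² = 361)
g = 9 (g = (-3)² = 9)
Z*g = 361*9 = 3249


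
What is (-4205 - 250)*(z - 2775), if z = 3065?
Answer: -1291950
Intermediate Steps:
(-4205 - 250)*(z - 2775) = (-4205 - 250)*(3065 - 2775) = -4455*290 = -1291950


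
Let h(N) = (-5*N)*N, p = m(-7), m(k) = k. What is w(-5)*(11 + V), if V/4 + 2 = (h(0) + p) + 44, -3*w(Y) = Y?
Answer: 755/3 ≈ 251.67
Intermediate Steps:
w(Y) = -Y/3
p = -7
h(N) = -5*N**2
V = 140 (V = -8 + 4*((-5*0**2 - 7) + 44) = -8 + 4*((-5*0 - 7) + 44) = -8 + 4*((0 - 7) + 44) = -8 + 4*(-7 + 44) = -8 + 4*37 = -8 + 148 = 140)
w(-5)*(11 + V) = (-1/3*(-5))*(11 + 140) = (5/3)*151 = 755/3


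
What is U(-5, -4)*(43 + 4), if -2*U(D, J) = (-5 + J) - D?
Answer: 94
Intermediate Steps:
U(D, J) = 5/2 + D/2 - J/2 (U(D, J) = -((-5 + J) - D)/2 = -(-5 + J - D)/2 = 5/2 + D/2 - J/2)
U(-5, -4)*(43 + 4) = (5/2 + (½)*(-5) - ½*(-4))*(43 + 4) = (5/2 - 5/2 + 2)*47 = 2*47 = 94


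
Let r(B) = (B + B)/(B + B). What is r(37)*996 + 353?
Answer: 1349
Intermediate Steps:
r(B) = 1 (r(B) = (2*B)/((2*B)) = (2*B)*(1/(2*B)) = 1)
r(37)*996 + 353 = 1*996 + 353 = 996 + 353 = 1349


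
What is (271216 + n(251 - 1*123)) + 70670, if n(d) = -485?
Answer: 341401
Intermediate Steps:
(271216 + n(251 - 1*123)) + 70670 = (271216 - 485) + 70670 = 270731 + 70670 = 341401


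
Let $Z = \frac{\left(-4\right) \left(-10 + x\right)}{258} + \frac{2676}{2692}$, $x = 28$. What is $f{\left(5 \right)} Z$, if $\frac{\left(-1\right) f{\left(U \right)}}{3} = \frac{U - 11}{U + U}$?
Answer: $\frac{186219}{144695} \approx 1.287$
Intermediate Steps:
$f{\left(U \right)} = - \frac{3 \left(-11 + U\right)}{2 U}$ ($f{\left(U \right)} = - 3 \frac{U - 11}{U + U} = - 3 \frac{-11 + U}{2 U} = - \frac{3 \left(-11 + U\right)}{2 U}$)
$Z = \frac{20691}{28939}$ ($Z = \frac{\left(-4\right) \left(-10 + 28\right)}{258} + \frac{2676}{2692} = \left(-4\right) 18 \cdot \frac{1}{258} + 2676 \cdot \frac{1}{2692} = \left(-72\right) \frac{1}{258} + \frac{669}{673} = - \frac{12}{43} + \frac{669}{673} = \frac{20691}{28939} \approx 0.71499$)
$f{\left(5 \right)} Z = \frac{3 \left(11 - 5\right)}{2 \cdot 5} \cdot \frac{20691}{28939} = \frac{3}{2} \cdot \frac{1}{5} \left(11 - 5\right) \frac{20691}{28939} = \frac{3}{2} \cdot \frac{1}{5} \cdot 6 \cdot \frac{20691}{28939} = \frac{9}{5} \cdot \frac{20691}{28939} = \frac{186219}{144695}$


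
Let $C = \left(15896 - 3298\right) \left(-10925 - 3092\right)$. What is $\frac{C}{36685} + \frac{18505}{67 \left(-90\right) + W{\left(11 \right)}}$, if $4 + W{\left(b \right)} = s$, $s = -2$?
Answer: $- \frac{1066552953901}{221430660} \approx -4816.6$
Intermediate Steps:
$W{\left(b \right)} = -6$ ($W{\left(b \right)} = -4 - 2 = -6$)
$C = -176586166$ ($C = 12598 \left(-14017\right) = -176586166$)
$\frac{C}{36685} + \frac{18505}{67 \left(-90\right) + W{\left(11 \right)}} = - \frac{176586166}{36685} + \frac{18505}{67 \left(-90\right) - 6} = \left(-176586166\right) \frac{1}{36685} + \frac{18505}{-6030 - 6} = - \frac{176586166}{36685} + \frac{18505}{-6036} = - \frac{176586166}{36685} + 18505 \left(- \frac{1}{6036}\right) = - \frac{176586166}{36685} - \frac{18505}{6036} = - \frac{1066552953901}{221430660}$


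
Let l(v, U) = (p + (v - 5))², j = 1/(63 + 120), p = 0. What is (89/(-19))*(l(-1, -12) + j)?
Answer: -586421/3477 ≈ -168.66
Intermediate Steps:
j = 1/183 ≈ 0.0054645
l(v, U) = (-5 + v)² (l(v, U) = (0 + (v - 5))² = (0 + (-5 + v))² = (-5 + v)²)
(89/(-19))*(l(-1, -12) + j) = (89/(-19))*((-5 - 1)² + 1/183) = (89*(-1/19))*((-6)² + 1/183) = -89*(36 + 1/183)/19 = -89/19*6589/183 = -586421/3477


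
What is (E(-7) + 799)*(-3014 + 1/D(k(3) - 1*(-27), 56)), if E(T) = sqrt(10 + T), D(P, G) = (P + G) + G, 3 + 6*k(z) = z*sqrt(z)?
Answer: -92385018198/38363 - 115626604*sqrt(3)/38363 ≈ -2.4134e+6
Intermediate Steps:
k(z) = -1/2 + z**(3/2)/6 (k(z) = -1/2 + (z*sqrt(z))/6 = -1/2 + z**(3/2)/6)
D(P, G) = P + 2*G (D(P, G) = (G + P) + G = P + 2*G)
(E(-7) + 799)*(-3014 + 1/D(k(3) - 1*(-27), 56)) = (sqrt(10 - 7) + 799)*(-3014 + 1/(((-1/2 + 3**(3/2)/6) - 1*(-27)) + 2*56)) = (sqrt(3) + 799)*(-3014 + 1/(((-1/2 + (3*sqrt(3))/6) + 27) + 112)) = (799 + sqrt(3))*(-3014 + 1/(((-1/2 + sqrt(3)/2) + 27) + 112)) = (799 + sqrt(3))*(-3014 + 1/((53/2 + sqrt(3)/2) + 112)) = (799 + sqrt(3))*(-3014 + 1/(277/2 + sqrt(3)/2)) = (-3014 + 1/(277/2 + sqrt(3)/2))*(799 + sqrt(3))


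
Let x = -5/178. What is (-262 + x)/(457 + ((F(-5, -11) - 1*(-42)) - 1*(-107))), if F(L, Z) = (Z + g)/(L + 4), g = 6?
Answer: -46641/108758 ≈ -0.42885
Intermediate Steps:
x = -5/178 (x = -5*1/178 = -5/178 ≈ -0.028090)
F(L, Z) = (6 + Z)/(4 + L) (F(L, Z) = (Z + 6)/(L + 4) = (6 + Z)/(4 + L))
(-262 + x)/(457 + ((F(-5, -11) - 1*(-42)) - 1*(-107))) = (-262 - 5/178)/(457 + (((6 - 11)/(4 - 5) - 1*(-42)) - 1*(-107))) = -46641/(178*(457 + ((-5/(-1) + 42) + 107))) = -46641/(178*(457 + ((-1*(-5) + 42) + 107))) = -46641/(178*(457 + ((5 + 42) + 107))) = -46641/(178*(457 + (47 + 107))) = -46641/(178*(457 + 154)) = -46641/178/611 = -46641/178*1/611 = -46641/108758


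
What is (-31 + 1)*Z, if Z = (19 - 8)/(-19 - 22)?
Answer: 330/41 ≈ 8.0488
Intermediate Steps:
Z = -11/41 (Z = 11/(-41) = 11*(-1/41) = -11/41 ≈ -0.26829)
(-31 + 1)*Z = (-31 + 1)*(-11/41) = -30*(-11/41) = 330/41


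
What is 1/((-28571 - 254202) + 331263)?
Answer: 1/48490 ≈ 2.0623e-5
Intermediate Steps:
1/((-28571 - 254202) + 331263) = 1/(-282773 + 331263) = 1/48490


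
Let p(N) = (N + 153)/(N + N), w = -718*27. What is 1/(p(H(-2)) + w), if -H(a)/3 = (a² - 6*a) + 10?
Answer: -52/1008097 ≈ -5.1582e-5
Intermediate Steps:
H(a) = -30 - 3*a² + 18*a (H(a) = -3*((a² - 6*a) + 10) = -3*(10 + a² - 6*a) = -30 - 3*a² + 18*a)
w = -19386
p(N) = (153 + N)/(2*N) (p(N) = (153 + N)/((2*N)) = (153 + N)*(1/(2*N)) = (153 + N)/(2*N))
1/(p(H(-2)) + w) = 1/((153 + (-30 - 3*(-2)² + 18*(-2)))/(2*(-30 - 3*(-2)² + 18*(-2))) - 19386) = 1/((153 + (-30 - 3*4 - 36))/(2*(-30 - 3*4 - 36)) - 19386) = 1/((153 + (-30 - 12 - 36))/(2*(-30 - 12 - 36)) - 19386) = 1/((½)*(153 - 78)/(-78) - 19386) = 1/((½)*(-1/78)*75 - 19386) = 1/(-25/52 - 19386) = 1/(-1008097/52) = -52/1008097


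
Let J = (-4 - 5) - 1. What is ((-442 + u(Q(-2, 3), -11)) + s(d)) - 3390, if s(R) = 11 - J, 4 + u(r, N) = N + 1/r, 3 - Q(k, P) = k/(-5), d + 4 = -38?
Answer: -49733/13 ≈ -3825.6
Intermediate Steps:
d = -42 (d = -4 - 38 = -42)
Q(k, P) = 3 + k/5 (Q(k, P) = 3 - k/(-5) = 3 - k*(-1)/5 = 3 - (-1)*k/5 = 3 + k/5)
J = -10 (J = -9 - 1 = -10)
u(r, N) = -4 + N + 1/r (u(r, N) = -4 + (N + 1/r) = -4 + N + 1/r)
s(R) = 21 (s(R) = 11 - 1*(-10) = 11 + 10 = 21)
((-442 + u(Q(-2, 3), -11)) + s(d)) - 3390 = ((-442 + (-4 - 11 + 1/(3 + (⅕)*(-2)))) + 21) - 3390 = ((-442 + (-4 - 11 + 1/(3 - ⅖))) + 21) - 3390 = ((-442 + (-4 - 11 + 1/(13/5))) + 21) - 3390 = ((-442 + (-4 - 11 + 5/13)) + 21) - 3390 = ((-442 - 190/13) + 21) - 3390 = (-5936/13 + 21) - 3390 = -5663/13 - 3390 = -49733/13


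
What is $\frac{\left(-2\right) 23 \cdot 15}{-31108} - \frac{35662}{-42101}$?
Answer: $\frac{569211593}{654838954} \approx 0.86924$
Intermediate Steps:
$\frac{\left(-2\right) 23 \cdot 15}{-31108} - \frac{35662}{-42101} = \left(-46\right) 15 \left(- \frac{1}{31108}\right) - - \frac{35662}{42101} = \left(-690\right) \left(- \frac{1}{31108}\right) + \frac{35662}{42101} = \frac{345}{15554} + \frac{35662}{42101} = \frac{569211593}{654838954}$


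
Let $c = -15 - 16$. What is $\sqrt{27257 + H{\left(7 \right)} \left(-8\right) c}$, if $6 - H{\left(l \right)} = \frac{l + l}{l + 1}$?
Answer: $\sqrt{28311} \approx 168.26$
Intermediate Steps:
$H{\left(l \right)} = 6 - \frac{2 l}{1 + l}$ ($H{\left(l \right)} = 6 - \frac{l + l}{l + 1} = 6 - \frac{2 l}{1 + l}$)
$c = -31$
$\sqrt{27257 + H{\left(7 \right)} \left(-8\right) c} = \sqrt{27257 + \frac{2 \left(3 + 2 \cdot 7\right)}{1 + 7} \left(-8\right) \left(-31\right)} = \sqrt{27257 + \frac{2 \left(3 + 14\right)}{8} \left(-8\right) \left(-31\right)} = \sqrt{27257 + 2 \cdot \frac{1}{8} \cdot 17 \left(-8\right) \left(-31\right)} = \sqrt{27257 + \frac{17}{4} \left(-8\right) \left(-31\right)} = \sqrt{27257 - -1054} = \sqrt{27257 + 1054} = \sqrt{28311}$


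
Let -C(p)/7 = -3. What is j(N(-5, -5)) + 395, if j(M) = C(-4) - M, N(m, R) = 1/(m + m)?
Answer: 4161/10 ≈ 416.10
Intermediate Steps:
C(p) = 21 (C(p) = -7*(-3) = 21)
N(m, R) = 1/(2*m)
j(M) = 21 - M
j(N(-5, -5)) + 395 = (21 - 1/(2*(-5))) + 395 = (21 - (-1)/(2*5)) + 395 = (21 - 1*(-⅒)) + 395 = (21 + ⅒) + 395 = 211/10 + 395 = 4161/10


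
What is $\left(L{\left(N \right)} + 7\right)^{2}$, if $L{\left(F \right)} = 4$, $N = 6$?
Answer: $121$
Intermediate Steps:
$\left(L{\left(N \right)} + 7\right)^{2} = \left(4 + 7\right)^{2} = 11^{2} = 121$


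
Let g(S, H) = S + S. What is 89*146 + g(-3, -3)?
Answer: 12988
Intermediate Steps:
g(S, H) = 2*S
89*146 + g(-3, -3) = 89*146 + 2*(-3) = 12994 - 6 = 12988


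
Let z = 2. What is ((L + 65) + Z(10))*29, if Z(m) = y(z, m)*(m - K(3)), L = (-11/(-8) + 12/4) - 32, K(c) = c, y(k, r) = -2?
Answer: 5423/8 ≈ 677.88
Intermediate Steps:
L = -221/8 (L = (-11*(-⅛) + 12*(¼)) - 32 = (11/8 + 3) - 32 = 35/8 - 32 = -221/8 ≈ -27.625)
Z(m) = 6 - 2*m (Z(m) = -2*(m - 1*3) = -2*(m - 3) = -2*(-3 + m) = 6 - 2*m)
((L + 65) + Z(10))*29 = ((-221/8 + 65) + (6 - 2*10))*29 = (299/8 + (6 - 20))*29 = (299/8 - 14)*29 = (187/8)*29 = 5423/8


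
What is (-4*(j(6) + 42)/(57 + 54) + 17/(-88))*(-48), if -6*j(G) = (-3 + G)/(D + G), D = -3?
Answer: 99674/1221 ≈ 81.633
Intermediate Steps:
j(G) = -⅙ (j(G) = -(-3 + G)/(6*(-3 + G)) = -⅙*1 = -⅙)
(-4*(j(6) + 42)/(57 + 54) + 17/(-88))*(-48) = (-4*(-⅙ + 42)/(57 + 54) + 17/(-88))*(-48) = (-4/(111/(251/6)) + 17*(-1/88))*(-48) = (-4/(111*(6/251)) - 17/88)*(-48) = (-4/666/251 - 17/88)*(-48) = (-4*251/666 - 17/88)*(-48) = (-502/333 - 17/88)*(-48) = -49837/29304*(-48) = 99674/1221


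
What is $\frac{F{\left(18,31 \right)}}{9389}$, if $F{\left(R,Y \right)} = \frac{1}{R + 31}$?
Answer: $\frac{1}{460061} \approx 2.1736 \cdot 10^{-6}$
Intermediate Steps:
$F{\left(R,Y \right)} = \frac{1}{31 + R}$
$\frac{F{\left(18,31 \right)}}{9389} = \frac{1}{\left(31 + 18\right) 9389} = \frac{1}{49} \cdot \frac{1}{9389} = \frac{1}{460061}$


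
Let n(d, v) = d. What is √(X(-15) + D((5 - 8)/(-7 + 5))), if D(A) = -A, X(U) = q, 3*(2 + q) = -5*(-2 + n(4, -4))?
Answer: I*√246/6 ≈ 2.6141*I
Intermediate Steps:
q = -16/3 (q = -2 + (-5*(-2 + 4))/3 = -2 + (-5*2)/3 = -2 + (⅓)*(-10) = -2 - 10/3 = -16/3 ≈ -5.3333)
X(U) = -16/3
√(X(-15) + D((5 - 8)/(-7 + 5))) = √(-16/3 - (5 - 8)/(-7 + 5)) = √(-16/3 - (-3)/(-2)) = √(-16/3 - (-3)*(-1)/2) = √(-16/3 - 1*3/2) = √(-16/3 - 3/2) = √(-41/6) = I*√246/6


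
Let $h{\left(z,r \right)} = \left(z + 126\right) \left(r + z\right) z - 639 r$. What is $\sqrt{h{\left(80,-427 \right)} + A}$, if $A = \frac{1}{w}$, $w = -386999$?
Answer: $\frac{i \sqrt{815593876711614706}}{386999} \approx 2333.6 i$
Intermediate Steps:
$h{\left(z,r \right)} = - 639 r + z \left(126 + z\right) \left(r + z\right)$ ($h{\left(z,r \right)} = \left(126 + z\right) \left(r + z\right) z - 639 r = z \left(126 + z\right) \left(r + z\right) - 639 r = - 639 r + z \left(126 + z\right) \left(r + z\right)$)
$A = - \frac{1}{386999}$ ($A = \frac{1}{-386999} = - \frac{1}{386999} \approx -2.584 \cdot 10^{-6}$)
$\sqrt{h{\left(80,-427 \right)} + A} = \sqrt{\left(80^{3} - -272853 + 126 \cdot 80^{2} - 427 \cdot 80^{2} + 126 \left(-427\right) 80\right) - \frac{1}{386999}} = \sqrt{\left(512000 + 272853 + 126 \cdot 6400 - 2732800 - 4304160\right) - \frac{1}{386999}} = \sqrt{\left(512000 + 272853 + 806400 - 2732800 - 4304160\right) - \frac{1}{386999}} = \sqrt{-5445707 - \frac{1}{386999}} = \sqrt{- \frac{2107483163294}{386999}} = \frac{i \sqrt{815593876711614706}}{386999}$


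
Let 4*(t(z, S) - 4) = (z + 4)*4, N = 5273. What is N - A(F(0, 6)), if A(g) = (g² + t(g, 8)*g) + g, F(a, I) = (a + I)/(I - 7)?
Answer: 5255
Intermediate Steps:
F(a, I) = (I + a)/(-7 + I)
t(z, S) = 8 + z (t(z, S) = 4 + ((z + 4)*4)/4 = 4 + ((4 + z)*4)/4 = 4 + (16 + 4*z)/4 = 4 + (4 + z) = 8 + z)
A(g) = g + g² + g*(8 + g) (A(g) = (g² + (8 + g)*g) + g = (g² + g*(8 + g)) + g = g + g² + g*(8 + g))
N - A(F(0, 6)) = 5273 - (6 + 0)/(-7 + 6)*(9 + 2*((6 + 0)/(-7 + 6))) = 5273 - 6/(-1)*(9 + 2*(6/(-1))) = 5273 - (-1*6)*(9 + 2*(-1*6)) = 5273 - (-6)*(9 + 2*(-6)) = 5273 - (-6)*(9 - 12) = 5273 - (-6)*(-3) = 5273 - 1*18 = 5273 - 18 = 5255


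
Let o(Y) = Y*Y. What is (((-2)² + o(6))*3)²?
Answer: 14400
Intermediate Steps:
o(Y) = Y²
(((-2)² + o(6))*3)² = (((-2)² + 6²)*3)² = ((4 + 36)*3)² = (40*3)² = 120² = 14400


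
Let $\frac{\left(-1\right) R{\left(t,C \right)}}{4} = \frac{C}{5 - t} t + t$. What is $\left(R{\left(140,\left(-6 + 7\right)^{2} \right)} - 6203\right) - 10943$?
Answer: $- \frac{477950}{27} \approx -17702.0$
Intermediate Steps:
$R{\left(t,C \right)} = - 4 t - \frac{4 C t}{5 - t}$ ($R{\left(t,C \right)} = - 4 \left(\frac{C}{5 - t} t + t\right) = - 4 \left(\frac{C t}{5 - t} + t\right) = - 4 \left(t + \frac{C t}{5 - t}\right) = - 4 t - \frac{4 C t}{5 - t}$)
$\left(R{\left(140,\left(-6 + 7\right)^{2} \right)} - 6203\right) - 10943 = \left(4 \cdot 140 \frac{1}{-5 + 140} \left(5 + \left(-6 + 7\right)^{2} - 140\right) - 6203\right) - 10943 = \left(4 \cdot 140 \cdot \frac{1}{135} \left(5 + 1^{2} - 140\right) - 6203\right) - 10943 = \left(4 \cdot 140 \cdot \frac{1}{135} \left(5 + 1 - 140\right) - 6203\right) - 10943 = \left(4 \cdot 140 \cdot \frac{1}{135} \left(-134\right) - 6203\right) - 10943 = \left(- \frac{15008}{27} - 6203\right) - 10943 = - \frac{182489}{27} - 10943 = - \frac{477950}{27}$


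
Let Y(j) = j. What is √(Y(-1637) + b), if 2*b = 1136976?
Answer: √566851 ≈ 752.89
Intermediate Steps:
b = 568488 (b = (½)*1136976 = 568488)
√(Y(-1637) + b) = √(-1637 + 568488) = √566851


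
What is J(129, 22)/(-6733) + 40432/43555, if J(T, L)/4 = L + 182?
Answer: 236687776/293255815 ≈ 0.80710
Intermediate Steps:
J(T, L) = 728 + 4*L (J(T, L) = 4*(L + 182) = 4*(182 + L) = 728 + 4*L)
J(129, 22)/(-6733) + 40432/43555 = (728 + 4*22)/(-6733) + 40432/43555 = (728 + 88)*(-1/6733) + 40432*(1/43555) = 816*(-1/6733) + 40432/43555 = -816/6733 + 40432/43555 = 236687776/293255815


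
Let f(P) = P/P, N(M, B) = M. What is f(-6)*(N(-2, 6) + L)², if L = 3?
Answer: 1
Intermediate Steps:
f(P) = 1
f(-6)*(N(-2, 6) + L)² = 1*(-2 + 3)² = 1*1² = 1*1 = 1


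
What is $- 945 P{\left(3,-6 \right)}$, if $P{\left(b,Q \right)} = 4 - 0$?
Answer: $-3780$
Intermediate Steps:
$P{\left(b,Q \right)} = 4$ ($P{\left(b,Q \right)} = 4 + 0 = 4$)
$- 945 P{\left(3,-6 \right)} = \left(-945\right) 4 = -3780$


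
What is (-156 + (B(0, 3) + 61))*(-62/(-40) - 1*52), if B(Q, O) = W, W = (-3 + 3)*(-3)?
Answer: 19171/4 ≈ 4792.8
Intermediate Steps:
W = 0 (W = 0*(-3) = 0)
B(Q, O) = 0
(-156 + (B(0, 3) + 61))*(-62/(-40) - 1*52) = (-156 + (0 + 61))*(-62/(-40) - 1*52) = (-156 + 61)*(-62*(-1/40) - 52) = -95*(31/20 - 52) = -95*(-1009/20) = 19171/4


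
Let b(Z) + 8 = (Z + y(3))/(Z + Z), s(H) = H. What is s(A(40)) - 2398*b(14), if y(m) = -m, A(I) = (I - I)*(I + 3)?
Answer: 255387/14 ≈ 18242.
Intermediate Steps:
A(I) = 0 (A(I) = 0*(3 + I) = 0)
b(Z) = -8 + (-3 + Z)/(2*Z) (b(Z) = -8 + (Z - 1*3)/(Z + Z) = -8 + (Z - 3)/((2*Z)) = -8 + (-3 + Z)*(1/(2*Z)) = -8 + (-3 + Z)/(2*Z))
s(A(40)) - 2398*b(14) = 0 - 3597*(-1 - 5*14)/14 = 0 - 3597*(-1 - 70)/14 = 0 - 3597*(-71)/14 = 0 - 2398*(-213/28) = 0 + 255387/14 = 255387/14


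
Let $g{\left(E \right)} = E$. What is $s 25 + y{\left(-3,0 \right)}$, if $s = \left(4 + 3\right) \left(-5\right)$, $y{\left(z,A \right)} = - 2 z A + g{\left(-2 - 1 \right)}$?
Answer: $-878$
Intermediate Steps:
$y{\left(z,A \right)} = -3 - 2 A z$ ($y{\left(z,A \right)} = - 2 z A - 3 = - 2 A z - 3 = -3 - 2 A z$)
$s = -35$ ($s = 7 \left(-5\right) = -35$)
$s 25 + y{\left(-3,0 \right)} = \left(-35\right) 25 - \left(3 + 0 \left(-3\right)\right) = -875 + \left(-3 + 0\right) = -875 - 3 = -878$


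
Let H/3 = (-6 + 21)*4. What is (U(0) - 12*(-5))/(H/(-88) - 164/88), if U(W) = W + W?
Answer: -660/43 ≈ -15.349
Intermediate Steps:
H = 180 (H = 3*((-6 + 21)*4) = 3*(15*4) = 3*60 = 180)
U(W) = 2*W
(U(0) - 12*(-5))/(H/(-88) - 164/88) = (2*0 - 12*(-5))/(180/(-88) - 164/88) = (0 + 60)/(180*(-1/88) - 164*1/88) = 60/(-45/22 - 41/22) = 60/(-43/11) = 60*(-11/43) = -660/43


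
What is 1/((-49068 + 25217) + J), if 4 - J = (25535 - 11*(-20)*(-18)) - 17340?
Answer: -1/28082 ≈ -3.5610e-5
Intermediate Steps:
J = -4231 (J = 4 - ((25535 - 11*(-20)*(-18)) - 17340) = 4 - ((25535 + 220*(-18)) - 17340) = 4 - ((25535 - 3960) - 17340) = 4 - (21575 - 17340) = 4 - 1*4235 = 4 - 4235 = -4231)
1/((-49068 + 25217) + J) = 1/((-49068 + 25217) - 4231) = 1/(-23851 - 4231) = 1/(-28082) = -1/28082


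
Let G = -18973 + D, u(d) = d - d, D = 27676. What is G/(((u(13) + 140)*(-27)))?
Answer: -967/420 ≈ -2.3024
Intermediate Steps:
u(d) = 0
G = 8703 (G = -18973 + 27676 = 8703)
G/(((u(13) + 140)*(-27))) = 8703/(((0 + 140)*(-27))) = 8703/((140*(-27))) = 8703/(-3780) = 8703*(-1/3780) = -967/420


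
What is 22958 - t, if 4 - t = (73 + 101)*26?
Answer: 27478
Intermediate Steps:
t = -4520 (t = 4 - (73 + 101)*26 = 4 - 174*26 = 4 - 1*4524 = 4 - 4524 = -4520)
22958 - t = 22958 - 1*(-4520) = 22958 + 4520 = 27478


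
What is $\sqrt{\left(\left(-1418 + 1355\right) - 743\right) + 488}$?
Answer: $i \sqrt{318} \approx 17.833 i$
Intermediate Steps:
$\sqrt{\left(\left(-1418 + 1355\right) - 743\right) + 488} = \sqrt{\left(-63 - 743\right) + 488} = \sqrt{-806 + 488} = \sqrt{-318} = i \sqrt{318}$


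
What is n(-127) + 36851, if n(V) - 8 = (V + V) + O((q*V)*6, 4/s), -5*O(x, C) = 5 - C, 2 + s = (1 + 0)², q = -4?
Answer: 183016/5 ≈ 36603.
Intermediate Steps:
s = -1 (s = -2 + (1 + 0)² = -2 + 1² = -2 + 1 = -1)
O(x, C) = -1 + C/5 (O(x, C) = -(5 - C)/5 = -1 + C/5)
n(V) = 31/5 + 2*V (n(V) = 8 + ((V + V) + (-1 + (4/(-1))/5)) = 8 + (2*V + (-1 + (4*(-1))/5)) = 8 + (2*V + (-1 + (⅕)*(-4))) = 8 + (2*V + (-1 - ⅘)) = 8 + (2*V - 9/5) = 8 + (-9/5 + 2*V) = 31/5 + 2*V)
n(-127) + 36851 = (31/5 + 2*(-127)) + 36851 = (31/5 - 254) + 36851 = -1239/5 + 36851 = 183016/5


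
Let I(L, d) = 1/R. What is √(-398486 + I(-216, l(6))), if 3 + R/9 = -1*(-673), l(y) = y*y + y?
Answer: I*√1609923287930/2010 ≈ 631.26*I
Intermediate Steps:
l(y) = y + y² (l(y) = y² + y = y + y²)
R = 6030 (R = -27 + 9*(-1*(-673)) = -27 + 9*673 = -27 + 6057 = 6030)
I(L, d) = 1/6030
√(-398486 + I(-216, l(6))) = √(-398486 + 1/6030) = √(-2402870579/6030) = I*√1609923287930/2010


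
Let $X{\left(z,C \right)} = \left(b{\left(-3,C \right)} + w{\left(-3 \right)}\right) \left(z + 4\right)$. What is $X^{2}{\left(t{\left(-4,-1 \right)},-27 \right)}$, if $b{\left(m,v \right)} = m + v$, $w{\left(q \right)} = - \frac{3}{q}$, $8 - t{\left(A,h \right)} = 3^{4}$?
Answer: $4004001$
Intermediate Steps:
$t{\left(A,h \right)} = -73$ ($t{\left(A,h \right)} = 8 - 3^{4} = 8 - 81 = -73$)
$X{\left(z,C \right)} = \left(-2 + C\right) \left(4 + z\right)$ ($X{\left(z,C \right)} = \left(\left(-3 + C\right) - \frac{3}{-3}\right) \left(z + 4\right) = \left(\left(-3 + C\right) - -1\right) \left(4 + z\right) = \left(\left(-3 + C\right) + 1\right) \left(4 + z\right) = \left(-2 + C\right) \left(4 + z\right)$)
$X^{2}{\left(t{\left(-4,-1 \right)},-27 \right)} = \left(-8 - 73 + 4 \left(-27\right) - 73 \left(-3 - 27\right)\right)^{2} = \left(-8 - 73 - 108 - -2190\right)^{2} = \left(-8 - 73 - 108 + 2190\right)^{2} = 2001^{2} = 4004001$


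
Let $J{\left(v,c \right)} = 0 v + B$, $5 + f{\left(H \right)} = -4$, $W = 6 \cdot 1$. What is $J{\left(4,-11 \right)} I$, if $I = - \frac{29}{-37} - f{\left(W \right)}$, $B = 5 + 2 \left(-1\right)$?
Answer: $\frac{1086}{37} \approx 29.351$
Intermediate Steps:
$W = 6$
$B = 3$ ($B = 5 - 2 = 3$)
$f{\left(H \right)} = -9$ ($f{\left(H \right)} = -5 - 4 = -9$)
$J{\left(v,c \right)} = 3$ ($J{\left(v,c \right)} = 0 v + 3 = 0 + 3 = 3$)
$I = \frac{362}{37}$ ($I = - \frac{29}{-37} - -9 = \left(-29\right) \left(- \frac{1}{37}\right) + 9 = \frac{29}{37} + 9 = \frac{362}{37} \approx 9.7838$)
$J{\left(4,-11 \right)} I = 3 \cdot \frac{362}{37} = \frac{1086}{37}$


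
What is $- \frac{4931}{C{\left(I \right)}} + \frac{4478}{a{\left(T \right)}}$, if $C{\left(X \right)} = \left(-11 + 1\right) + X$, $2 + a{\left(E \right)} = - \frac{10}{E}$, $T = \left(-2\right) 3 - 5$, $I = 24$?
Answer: $- \frac{93598}{21} \approx -4457.0$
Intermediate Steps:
$T = -11$ ($T = -6 - 5 = -11$)
$a{\left(E \right)} = -2 - \frac{10}{E}$
$C{\left(X \right)} = -10 + X$
$- \frac{4931}{C{\left(I \right)}} + \frac{4478}{a{\left(T \right)}} = - \frac{4931}{-10 + 24} + \frac{4478}{-2 - \frac{10}{-11}} = - \frac{4931}{14} + \frac{4478}{-2 - - \frac{10}{11}} = \left(-4931\right) \frac{1}{14} + \frac{4478}{-2 + \frac{10}{11}} = - \frac{4931}{14} + \frac{4478}{- \frac{12}{11}} = - \frac{4931}{14} + 4478 \left(- \frac{11}{12}\right) = - \frac{4931}{14} - \frac{24629}{6} = - \frac{93598}{21}$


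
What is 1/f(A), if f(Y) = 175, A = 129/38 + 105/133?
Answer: 1/175 ≈ 0.0057143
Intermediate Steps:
A = 159/38 (A = 129*(1/38) + 105*(1/133) = 129/38 + 15/19 = 159/38 ≈ 4.1842)
1/f(A) = 1/175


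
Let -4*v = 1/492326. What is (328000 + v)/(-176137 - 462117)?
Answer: -645931711999/1256916155216 ≈ -0.51390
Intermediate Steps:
v = -1/1969304 (v = -¼/492326 = -¼*1/492326 = -1/1969304 ≈ -5.0779e-7)
(328000 + v)/(-176137 - 462117) = (328000 - 1/1969304)/(-176137 - 462117) = (645931711999/1969304)/(-638254) = (645931711999/1969304)*(-1/638254) = -645931711999/1256916155216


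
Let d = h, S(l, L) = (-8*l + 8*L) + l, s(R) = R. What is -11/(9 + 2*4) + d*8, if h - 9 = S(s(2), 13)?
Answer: 13453/17 ≈ 791.35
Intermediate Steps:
S(l, L) = -7*l + 8*L
h = 99 (h = 9 + (-7*2 + 8*13) = 9 + (-14 + 104) = 9 + 90 = 99)
d = 99
-11/(9 + 2*4) + d*8 = -11/(9 + 2*4) + 99*8 = -11/(9 + 8) + 792 = -11/17 + 792 = 13453/17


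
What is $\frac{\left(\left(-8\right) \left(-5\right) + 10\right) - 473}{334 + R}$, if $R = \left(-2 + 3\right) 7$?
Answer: $- \frac{423}{341} \approx -1.2405$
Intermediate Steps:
$R = 7$ ($R = 1 \cdot 7 = 7$)
$\frac{\left(\left(-8\right) \left(-5\right) + 10\right) - 473}{334 + R} = \frac{\left(\left(-8\right) \left(-5\right) + 10\right) - 473}{334 + 7} = \frac{\left(40 + 10\right) - 473}{341} = \left(50 - 473\right) \frac{1}{341} = \left(-423\right) \frac{1}{341} = - \frac{423}{341}$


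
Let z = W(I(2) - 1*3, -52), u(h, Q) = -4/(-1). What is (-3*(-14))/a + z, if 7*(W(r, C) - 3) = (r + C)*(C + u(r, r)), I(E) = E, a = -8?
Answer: 10113/28 ≈ 361.18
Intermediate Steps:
u(h, Q) = 4 (u(h, Q) = -4*(-1) = 4)
W(r, C) = 3 + (4 + C)*(C + r)/7 (W(r, C) = 3 + ((r + C)*(C + 4))/7 = 3 + ((C + r)*(4 + C))/7 = 3 + ((4 + C)*(C + r))/7 = 3 + (4 + C)*(C + r)/7)
z = 2565/7 (z = 3 + (⅐)*(-52)² + (4/7)*(-52) + 4*(2 - 1*3)/7 + (⅐)*(-52)*(2 - 1*3) = 3 + (⅐)*2704 - 208/7 + 4*(2 - 3)/7 + (⅐)*(-52)*(2 - 3) = 3 + 2704/7 - 208/7 + (4/7)*(-1) + (⅐)*(-52)*(-1) = 3 + 2704/7 - 208/7 - 4/7 + 52/7 = 2565/7 ≈ 366.43)
(-3*(-14))/a + z = -3*(-14)/(-8) + 2565/7 = 42*(-⅛) + 2565/7 = -21/4 + 2565/7 = 10113/28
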